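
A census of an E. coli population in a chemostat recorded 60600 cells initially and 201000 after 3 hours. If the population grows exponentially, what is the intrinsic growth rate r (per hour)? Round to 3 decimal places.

0.400 per hour

From N(t) = N₀·e^(rt): e^(r·3) = 201000/60600 = 3.3168.
r·3 = ln(3.3168) = 1.199, so r = 1.199/3 = 0.39967.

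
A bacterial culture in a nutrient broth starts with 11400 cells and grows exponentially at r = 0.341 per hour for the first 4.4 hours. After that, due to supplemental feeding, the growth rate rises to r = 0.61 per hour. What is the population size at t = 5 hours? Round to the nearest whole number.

Phase 1: N(4.4) = 11400·e^(0.341×4.4) = 11400·e^1.5 = 51111.7.
Phase 2 runs for 5 − 4.4 = 0.6 hours at r = 0.61.
N(5) = 51111.7·e^(0.61×0.6) = 51111.7·e^0.366 = 73700.8.

73701 cells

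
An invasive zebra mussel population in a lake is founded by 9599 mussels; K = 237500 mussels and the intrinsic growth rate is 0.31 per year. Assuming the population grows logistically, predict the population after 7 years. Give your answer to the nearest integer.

A = (K − N₀)/N₀ = (237500 − 9599)/9599 = 23.742.
N(t) = K/(1 + A·e^(−rt)) = 237500/(1 + 23.742×e^(−0.31×7)).
e^(−2.17) = 0.11418; denominator = 1 + 23.742×0.11418 = 3.7108.
N = 237500/3.7108 = 64002.

64002 mussels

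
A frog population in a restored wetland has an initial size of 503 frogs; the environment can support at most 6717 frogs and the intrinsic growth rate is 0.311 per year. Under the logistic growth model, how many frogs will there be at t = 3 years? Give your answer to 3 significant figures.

1150 frogs

A = (K − N₀)/N₀ = (6717 − 503)/503 = 12.354.
N(t) = K/(1 + A·e^(−rt)) = 6717/(1 + 12.354×e^(−0.311×3)).
e^(−0.933) = 0.39337; denominator = 1 + 12.354×0.39337 = 5.8597.
N = 6717/5.8597 = 1146.31.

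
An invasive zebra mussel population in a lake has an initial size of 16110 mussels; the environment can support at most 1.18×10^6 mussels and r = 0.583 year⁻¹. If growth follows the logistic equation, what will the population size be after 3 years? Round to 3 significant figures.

87000 mussels

A = (K − N₀)/N₀ = (1.18×10^6 − 16110)/16110 = 72.246.
N(t) = K/(1 + A·e^(−rt)) = 1.18×10^6/(1 + 72.246×e^(−0.583×3)).
e^(−1.749) = 0.17395; denominator = 1 + 72.246×0.17395 = 13.567.
N = 1.18×10^6/13.567 = 86975.1.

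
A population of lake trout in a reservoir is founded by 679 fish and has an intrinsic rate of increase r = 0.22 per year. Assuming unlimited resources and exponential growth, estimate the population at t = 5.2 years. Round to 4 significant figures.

N(t) = N₀·e^(rt) = 679 × e^(0.22×5.2) = 679 × e^1.144.
e^1.144 ≈ 3.1393, so N ≈ 679 × 3.1393 = 2131.59.

2132 fish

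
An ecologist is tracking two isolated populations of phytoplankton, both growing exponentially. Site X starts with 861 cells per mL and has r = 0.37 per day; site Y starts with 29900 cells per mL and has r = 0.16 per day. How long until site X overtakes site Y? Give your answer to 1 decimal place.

Set 861·e^(0.37t) = 29900·e^(0.16t).
e^((0.37 − 0.16)t) = 29900/861 → e^(0.21·t) = 34.727.
0.21·t = ln(34.727) = 3.5475, so t = 3.5475/0.21 = 16.893.

16.9 days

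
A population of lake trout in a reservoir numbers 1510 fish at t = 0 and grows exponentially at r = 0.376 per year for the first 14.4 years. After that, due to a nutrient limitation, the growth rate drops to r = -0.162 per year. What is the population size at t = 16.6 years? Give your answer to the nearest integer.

Phase 1: N(14.4) = 1510·e^(0.376×14.4) = 1510·e^5.414 = 339173.
Phase 2 runs for 16.6 − 14.4 = 2.2 years at r = -0.162.
N(16.6) = 339173·e^(-0.162×2.2) = 339173·e^-0.3564 = 237486.

237486 fish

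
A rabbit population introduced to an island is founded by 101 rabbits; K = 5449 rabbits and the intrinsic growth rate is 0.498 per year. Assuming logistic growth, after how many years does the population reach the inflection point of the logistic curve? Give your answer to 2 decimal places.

Logistic growth is fastest at N = K/2 = 2724.5.
A = (K − N₀)/N₀ = 52.95. Set K/(1 + A·e^(−rt)) = K/2 → A·e^(−rt) = 1.
e^(−0.498t) = 1/52.95 = 0.0188856, so t = ln(52.95)/0.498 = 3.9694/0.498 = 7.9706.

7.97 years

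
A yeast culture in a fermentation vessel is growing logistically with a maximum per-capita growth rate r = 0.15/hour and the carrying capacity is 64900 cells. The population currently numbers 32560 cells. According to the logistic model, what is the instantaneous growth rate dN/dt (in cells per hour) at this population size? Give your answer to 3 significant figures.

2430 cells per hour

dN/dt = rN(1 − N/K) = 0.15 × 32560 × (1 − 32560/64900).
1 − 32560/64900 = 0.49831; dN/dt = 0.15 × 32560 × 0.49831 = 2433.7.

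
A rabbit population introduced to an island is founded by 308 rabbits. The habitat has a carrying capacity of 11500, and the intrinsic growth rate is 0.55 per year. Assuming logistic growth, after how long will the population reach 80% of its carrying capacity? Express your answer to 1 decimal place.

9.1 years

A = (K − N₀)/N₀ = (11500 − 308)/308 = 36.338.
Solve 11500/(1 + 36.338·e^(−0.55t)) = 9200: 1 + 36.338·e^(−0.55t) = 1.25, so e^(−0.55t) = 0.00687991.
−0.55·t = ln(0.00687991) = -4.9791, so t = 4.9791/0.55 = 9.053.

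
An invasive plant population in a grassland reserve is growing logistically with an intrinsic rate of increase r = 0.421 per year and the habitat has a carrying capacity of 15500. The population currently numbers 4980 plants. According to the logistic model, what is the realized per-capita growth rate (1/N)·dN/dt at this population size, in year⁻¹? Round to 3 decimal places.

0.286 per year

(1/N)·dN/dt = r(1 − N/K) = 0.421 × (1 − 4980/15500).
= 0.421 × 0.67871 = 0.28574.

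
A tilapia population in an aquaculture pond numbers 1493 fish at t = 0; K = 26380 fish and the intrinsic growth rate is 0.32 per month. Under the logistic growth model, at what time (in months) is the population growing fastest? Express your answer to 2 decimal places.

8.79 months

Logistic growth is fastest at N = K/2 = 13190.
A = (K − N₀)/N₀ = 16.669. Set K/(1 + A·e^(−rt)) = K/2 → A·e^(−rt) = 1.
e^(−0.32t) = 1/16.669 = 0.0599912, so t = ln(16.669)/0.32 = 2.8136/0.32 = 8.7924.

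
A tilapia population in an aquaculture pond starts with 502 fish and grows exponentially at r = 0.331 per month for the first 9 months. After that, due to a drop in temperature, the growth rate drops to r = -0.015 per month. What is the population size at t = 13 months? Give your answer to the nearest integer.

9298 fish

Phase 1: N(9) = 502·e^(0.331×9) = 502·e^2.979 = 9873.41.
Phase 2 runs for 13 − 9 = 4 months at r = -0.015.
N(13) = 9873.41·e^(-0.015×4) = 9873.41·e^-0.06 = 9298.42.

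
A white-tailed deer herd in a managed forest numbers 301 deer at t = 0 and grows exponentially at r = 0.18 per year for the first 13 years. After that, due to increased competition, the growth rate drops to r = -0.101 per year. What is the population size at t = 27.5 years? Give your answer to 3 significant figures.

722 deer

Phase 1: N(13) = 301·e^(0.18×13) = 301·e^2.34 = 3124.75.
Phase 2 runs for 27.5 − 13 = 14.5 years at r = -0.101.
N(27.5) = 3124.75·e^(-0.101×14.5) = 3124.75·e^-1.465 = 722.423.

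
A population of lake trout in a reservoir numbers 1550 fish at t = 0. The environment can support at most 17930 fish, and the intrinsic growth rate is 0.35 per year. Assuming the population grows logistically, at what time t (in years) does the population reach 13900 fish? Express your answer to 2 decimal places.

10.27 years

A = (K − N₀)/N₀ = (17930 − 1550)/1550 = 10.568.
Solve 17930/(1 + 10.568·e^(−0.35t)) = 13900: 1 + 10.568·e^(−0.35t) = 1.2899, so e^(−0.35t) = 0.0274352.
−0.35·t = ln(0.0274352) = -3.5959, so t = 3.5959/0.35 = 10.274.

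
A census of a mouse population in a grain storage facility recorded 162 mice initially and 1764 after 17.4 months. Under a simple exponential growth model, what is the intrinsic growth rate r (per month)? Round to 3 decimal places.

From N(t) = N₀·e^(rt): e^(r·17.4) = 1764/162 = 10.889.
r·17.4 = ln(10.889) = 2.3877, so r = 2.3877/17.4 = 0.13723.

0.137 per month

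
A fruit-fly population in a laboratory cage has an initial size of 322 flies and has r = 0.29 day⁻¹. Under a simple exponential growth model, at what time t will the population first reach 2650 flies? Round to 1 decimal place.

7.3 days

Set N₀·e^(rt) = 2650: e^(0.29·t) = 2650/322 = 8.2298.
0.29·t = ln(8.2298) = 2.1078, so t = 2.1078/0.29 = 7.2681.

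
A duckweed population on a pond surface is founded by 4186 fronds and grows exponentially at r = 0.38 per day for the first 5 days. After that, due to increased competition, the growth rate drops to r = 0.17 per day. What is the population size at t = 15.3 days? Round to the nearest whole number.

161216 fronds

Phase 1: N(5) = 4186·e^(0.38×5) = 4186·e^1.9 = 27987.2.
Phase 2 runs for 15.3 − 5 = 10.3 days at r = 0.17.
N(15.3) = 27987.2·e^(0.17×10.3) = 27987.2·e^1.751 = 161216.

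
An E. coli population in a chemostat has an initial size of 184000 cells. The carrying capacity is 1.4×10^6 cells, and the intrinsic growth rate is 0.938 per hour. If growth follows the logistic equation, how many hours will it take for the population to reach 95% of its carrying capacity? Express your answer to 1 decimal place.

A = (K − N₀)/N₀ = (1.4×10^6 − 184000)/184000 = 6.6087.
Solve 1.4×10^6/(1 + 6.6087·e^(−0.938t)) = 1.33×10^6: 1 + 6.6087·e^(−0.938t) = 1.0526, so e^(−0.938t) = 0.00796399.
−0.938·t = ln(0.00796399) = -4.8328, so t = 4.8328/0.938 = 5.1523.

5.2 hours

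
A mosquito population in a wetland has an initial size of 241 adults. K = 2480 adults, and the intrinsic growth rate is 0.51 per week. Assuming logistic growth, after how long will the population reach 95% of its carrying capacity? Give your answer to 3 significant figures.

10.1 weeks

A = (K − N₀)/N₀ = (2480 − 241)/241 = 9.2905.
Solve 2480/(1 + 9.2905·e^(−0.51t)) = 2356: 1 + 9.2905·e^(−0.51t) = 1.0526, so e^(−0.51t) = 0.00566512.
−0.51·t = ln(0.00566512) = -5.1734, so t = 5.1734/0.51 = 10.144.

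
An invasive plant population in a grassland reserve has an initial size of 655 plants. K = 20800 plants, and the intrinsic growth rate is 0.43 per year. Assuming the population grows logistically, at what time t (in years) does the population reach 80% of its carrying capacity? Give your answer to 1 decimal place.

A = (K − N₀)/N₀ = (20800 − 655)/655 = 30.756.
Solve 20800/(1 + 30.756·e^(−0.43t)) = 16640: 1 + 30.756·e^(−0.43t) = 1.25, so e^(−0.43t) = 0.00812857.
−0.43·t = ln(0.00812857) = -4.8124, so t = 4.8124/0.43 = 11.192.

11.2 years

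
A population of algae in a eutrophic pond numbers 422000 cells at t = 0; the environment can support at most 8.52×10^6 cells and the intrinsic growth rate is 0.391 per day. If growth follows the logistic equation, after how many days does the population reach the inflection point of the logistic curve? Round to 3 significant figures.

7.56 days

Logistic growth is fastest at N = K/2 = 4.26×10^6.
A = (K − N₀)/N₀ = 19.19. Set K/(1 + A·e^(−rt)) = K/2 → A·e^(−rt) = 1.
e^(−0.391t) = 1/19.19 = 0.0521116, so t = ln(19.19)/0.391 = 2.9544/0.391 = 7.5559.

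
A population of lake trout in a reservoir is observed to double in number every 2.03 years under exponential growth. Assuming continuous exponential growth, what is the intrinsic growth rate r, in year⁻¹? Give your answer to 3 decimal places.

0.341 per year

r = ln(2)/t_d = 0.6931/2.03 = 0.34145.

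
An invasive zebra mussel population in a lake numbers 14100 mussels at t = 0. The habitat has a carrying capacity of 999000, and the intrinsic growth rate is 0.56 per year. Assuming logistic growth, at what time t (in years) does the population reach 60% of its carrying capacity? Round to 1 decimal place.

8.3 years

A = (K − N₀)/N₀ = (999000 − 14100)/14100 = 69.851.
Solve 999000/(1 + 69.851·e^(−0.56t)) = 599400: 1 + 69.851·e^(−0.56t) = 1.6667, so e^(−0.56t) = 0.00954412.
−0.56·t = ln(0.00954412) = -4.6518, so t = 4.6518/0.56 = 8.3068.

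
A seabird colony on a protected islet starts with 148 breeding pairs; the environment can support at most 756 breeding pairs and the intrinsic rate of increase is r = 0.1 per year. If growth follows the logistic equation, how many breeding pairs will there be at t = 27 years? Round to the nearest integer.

592 breeding pairs

A = (K − N₀)/N₀ = (756 − 148)/148 = 4.1081.
N(t) = K/(1 + A·e^(−rt)) = 756/(1 + 4.1081×e^(−0.1×27)).
e^(−2.7) = 0.067206; denominator = 1 + 4.1081×0.067206 = 1.2761.
N = 756/1.2761 = 592.436.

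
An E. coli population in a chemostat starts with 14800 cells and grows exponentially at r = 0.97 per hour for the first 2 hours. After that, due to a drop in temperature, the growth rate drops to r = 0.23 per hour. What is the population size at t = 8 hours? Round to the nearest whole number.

409373 cells

Phase 1: N(2) = 14800·e^(0.97×2) = 14800·e^1.94 = 102990.
Phase 2 runs for 8 − 2 = 6 hours at r = 0.23.
N(8) = 102990·e^(0.23×6) = 102990·e^1.38 = 409373.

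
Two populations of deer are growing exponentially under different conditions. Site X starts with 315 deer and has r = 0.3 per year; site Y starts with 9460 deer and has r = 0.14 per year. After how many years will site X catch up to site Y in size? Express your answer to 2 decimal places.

21.26 years

Set 315·e^(0.3t) = 9460·e^(0.14t).
e^((0.3 − 0.14)t) = 9460/315 → e^(0.16·t) = 30.032.
0.16·t = ln(30.032) = 3.4023, so t = 3.4023/0.16 = 21.264.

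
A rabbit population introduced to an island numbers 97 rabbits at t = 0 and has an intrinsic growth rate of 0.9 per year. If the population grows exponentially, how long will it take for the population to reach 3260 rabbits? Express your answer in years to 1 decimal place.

Set N₀·e^(rt) = 3260: e^(0.9·t) = 3260/97 = 33.608.
0.9·t = ln(33.608) = 3.5148, so t = 3.5148/0.9 = 3.9053.

3.9 years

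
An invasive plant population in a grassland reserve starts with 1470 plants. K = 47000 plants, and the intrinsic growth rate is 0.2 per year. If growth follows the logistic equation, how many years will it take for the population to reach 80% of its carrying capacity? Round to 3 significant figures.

A = (K − N₀)/N₀ = (47000 − 1470)/1470 = 30.973.
Solve 47000/(1 + 30.973·e^(−0.2t)) = 37600: 1 + 30.973·e^(−0.2t) = 1.25, so e^(−0.2t) = 0.0080716.
−0.2·t = ln(0.0080716) = -4.8194, so t = 4.8194/0.2 = 24.097.

24.1 years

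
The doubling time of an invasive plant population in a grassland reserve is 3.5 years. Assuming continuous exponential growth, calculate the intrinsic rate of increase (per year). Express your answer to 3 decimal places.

r = ln(2)/t_d = 0.6931/3.5 = 0.19804.

0.198 per year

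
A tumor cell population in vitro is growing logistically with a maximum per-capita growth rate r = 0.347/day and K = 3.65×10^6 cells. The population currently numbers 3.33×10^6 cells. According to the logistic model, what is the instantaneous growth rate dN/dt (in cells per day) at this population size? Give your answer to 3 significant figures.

dN/dt = rN(1 − N/K) = 0.347 × 3.33×10^6 × (1 − 3.33×10^6/3.65×10^6).
1 − 3.33×10^6/3.65×10^6 = 0.087671; dN/dt = 0.347 × 3.33×10^6 × 0.087671 = 1.01305×10^5.

101000 cells per day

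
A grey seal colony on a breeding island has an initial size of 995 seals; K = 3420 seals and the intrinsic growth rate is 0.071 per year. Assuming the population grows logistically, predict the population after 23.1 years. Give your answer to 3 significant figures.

A = (K − N₀)/N₀ = (3420 − 995)/995 = 2.4372.
N(t) = K/(1 + A·e^(−rt)) = 3420/(1 + 2.4372×e^(−0.071×23.1)).
e^(−1.64) = 0.19396; denominator = 1 + 2.4372×0.19396 = 1.4727.
N = 3420/1.4727 = 2322.24.

2320 seals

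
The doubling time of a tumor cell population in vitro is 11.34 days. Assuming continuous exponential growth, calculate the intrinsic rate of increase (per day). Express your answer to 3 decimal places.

0.061 per day

r = ln(2)/t_d = 0.6931/11.34 = 0.061124.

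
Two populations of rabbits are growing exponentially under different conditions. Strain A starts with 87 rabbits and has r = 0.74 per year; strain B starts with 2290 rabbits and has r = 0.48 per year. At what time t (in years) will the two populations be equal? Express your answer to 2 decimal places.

12.58 years

Set 87·e^(0.74t) = 2290·e^(0.48t).
e^((0.74 − 0.48)t) = 2290/87 → e^(0.26·t) = 26.322.
0.26·t = ln(26.322) = 3.2704, so t = 3.2704/0.26 = 12.578.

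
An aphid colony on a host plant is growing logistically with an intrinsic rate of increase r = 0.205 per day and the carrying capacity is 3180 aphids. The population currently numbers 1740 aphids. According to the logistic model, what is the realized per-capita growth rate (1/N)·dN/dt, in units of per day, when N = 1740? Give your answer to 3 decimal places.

0.093 per day

(1/N)·dN/dt = r(1 − N/K) = 0.205 × (1 − 1740/3180).
= 0.205 × 0.45283 = 0.09283.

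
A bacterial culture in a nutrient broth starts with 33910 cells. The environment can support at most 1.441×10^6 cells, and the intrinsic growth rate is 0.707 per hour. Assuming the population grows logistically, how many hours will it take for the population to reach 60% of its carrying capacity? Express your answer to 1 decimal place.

A = (K − N₀)/N₀ = (1.441×10^6 − 33910)/33910 = 41.495.
Solve 1.441×10^6/(1 + 41.495·e^(−0.707t)) = 864600: 1 + 41.495·e^(−0.707t) = 1.6667, so e^(−0.707t) = 0.0160663.
−0.707·t = ln(0.0160663) = -4.131, so t = 4.131/0.707 = 5.843.

5.8 hours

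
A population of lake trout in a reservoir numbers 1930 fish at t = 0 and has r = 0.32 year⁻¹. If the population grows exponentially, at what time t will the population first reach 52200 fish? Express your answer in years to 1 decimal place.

Set N₀·e^(rt) = 52200: e^(0.32·t) = 52200/1930 = 27.047.
0.32·t = ln(27.047) = 3.2976, so t = 3.2976/0.32 = 10.305.

10.3 years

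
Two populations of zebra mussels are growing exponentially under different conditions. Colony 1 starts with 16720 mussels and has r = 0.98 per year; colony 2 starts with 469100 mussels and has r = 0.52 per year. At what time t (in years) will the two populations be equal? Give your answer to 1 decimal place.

Set 16720·e^(0.98t) = 469100·e^(0.52t).
e^((0.98 − 0.52)t) = 469100/16720 → e^(0.46·t) = 28.056.
0.46·t = ln(28.056) = 3.3342, so t = 3.3342/0.46 = 7.2483.

7.2 years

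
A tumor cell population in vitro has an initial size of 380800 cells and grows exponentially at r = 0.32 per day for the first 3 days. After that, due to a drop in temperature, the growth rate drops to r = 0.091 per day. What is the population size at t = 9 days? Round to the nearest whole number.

Phase 1: N(3) = 380800·e^(0.32×3) = 380800·e^0.96 = 994534.
Phase 2 runs for 9 − 3 = 6 days at r = 0.091.
N(9) = 994534·e^(0.091×6) = 994534·e^0.546 = 1.716898×10^6.

1716898 cells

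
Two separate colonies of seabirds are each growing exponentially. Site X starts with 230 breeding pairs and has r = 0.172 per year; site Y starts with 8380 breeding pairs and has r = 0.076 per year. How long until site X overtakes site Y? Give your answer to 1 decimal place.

Set 230·e^(0.172t) = 8380·e^(0.076t).
e^((0.172 − 0.076)t) = 8380/230 → e^(0.096·t) = 36.435.
0.096·t = ln(36.435) = 3.5955, so t = 3.5955/0.096 = 37.453.

37.5 years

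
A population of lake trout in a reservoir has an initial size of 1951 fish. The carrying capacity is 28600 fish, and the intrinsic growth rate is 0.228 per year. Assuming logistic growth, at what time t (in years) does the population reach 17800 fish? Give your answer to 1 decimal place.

13.7 years

A = (K − N₀)/N₀ = (28600 − 1951)/1951 = 13.659.
Solve 28600/(1 + 13.659·e^(−0.228t)) = 17800: 1 + 13.659·e^(−0.228t) = 1.6067, so e^(−0.228t) = 0.0444202.
−0.228·t = ln(0.0444202) = -3.1141, so t = 3.1141/0.228 = 13.658.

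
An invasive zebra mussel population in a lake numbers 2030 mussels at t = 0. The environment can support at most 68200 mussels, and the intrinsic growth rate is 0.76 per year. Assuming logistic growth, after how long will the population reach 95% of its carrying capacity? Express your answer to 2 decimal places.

A = (K − N₀)/N₀ = (68200 − 2030)/2030 = 32.596.
Solve 68200/(1 + 32.596·e^(−0.76t)) = 64790: 1 + 32.596·e^(−0.76t) = 1.0526, so e^(−0.76t) = 0.00161466.
−0.76·t = ln(0.00161466) = -6.4286, so t = 6.4286/0.76 = 8.4587.

8.46 years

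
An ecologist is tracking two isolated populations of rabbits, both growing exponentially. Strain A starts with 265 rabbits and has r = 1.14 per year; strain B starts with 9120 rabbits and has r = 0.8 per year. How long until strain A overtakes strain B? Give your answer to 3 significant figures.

10.4 years

Set 265·e^(1.14t) = 9120·e^(0.8t).
e^((1.14 − 0.8)t) = 9120/265 → e^(0.34·t) = 34.415.
0.34·t = ln(34.415) = 3.5385, so t = 3.5385/0.34 = 10.407.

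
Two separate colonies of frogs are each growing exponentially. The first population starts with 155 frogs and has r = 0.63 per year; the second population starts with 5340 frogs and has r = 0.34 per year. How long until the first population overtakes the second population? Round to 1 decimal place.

12.2 years

Set 155·e^(0.63t) = 5340·e^(0.34t).
e^((0.63 − 0.34)t) = 5340/155 → e^(0.29·t) = 34.452.
0.29·t = ln(34.452) = 3.5396, so t = 3.5396/0.29 = 12.205.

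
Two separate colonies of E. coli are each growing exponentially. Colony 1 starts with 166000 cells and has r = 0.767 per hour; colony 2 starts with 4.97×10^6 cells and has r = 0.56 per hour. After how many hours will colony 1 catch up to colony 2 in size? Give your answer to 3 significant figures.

Set 166000·e^(0.767t) = 4.97×10^6·e^(0.56t).
e^((0.767 − 0.56)t) = 4.97×10^6/166000 → e^(0.207·t) = 29.94.
0.207·t = ln(29.94) = 3.3992, so t = 3.3992/0.207 = 16.421.

16.4 hours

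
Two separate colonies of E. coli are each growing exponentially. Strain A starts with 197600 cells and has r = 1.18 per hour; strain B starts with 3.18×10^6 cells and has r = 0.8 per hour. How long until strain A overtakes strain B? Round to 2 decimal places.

7.31 hours

Set 197600·e^(1.18t) = 3.18×10^6·e^(0.8t).
e^((1.18 − 0.8)t) = 3.18×10^6/197600 → e^(0.38·t) = 16.093.
0.38·t = ln(16.093) = 2.7784, so t = 2.7784/0.38 = 7.3116.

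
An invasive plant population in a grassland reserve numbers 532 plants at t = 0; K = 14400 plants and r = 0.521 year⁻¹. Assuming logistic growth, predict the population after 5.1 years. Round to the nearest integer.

A = (K − N₀)/N₀ = (14400 − 532)/532 = 26.068.
N(t) = K/(1 + A·e^(−rt)) = 14400/(1 + 26.068×e^(−0.521×5.1)).
e^(−2.657) = 0.070151; denominator = 1 + 26.068×0.070151 = 2.8287.
N = 14400/2.8287 = 5090.71.

5091 plants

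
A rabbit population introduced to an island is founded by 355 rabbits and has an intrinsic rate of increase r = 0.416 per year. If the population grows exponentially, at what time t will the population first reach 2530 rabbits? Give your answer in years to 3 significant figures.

4.72 years

Set N₀·e^(rt) = 2530: e^(0.416·t) = 2530/355 = 7.1268.
0.416·t = ln(7.1268) = 1.9639, so t = 1.9639/0.416 = 4.7208.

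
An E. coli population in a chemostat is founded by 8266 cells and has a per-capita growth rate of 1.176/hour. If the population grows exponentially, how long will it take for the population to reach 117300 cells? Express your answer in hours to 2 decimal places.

2.26 hours

Set N₀·e^(rt) = 117300: e^(1.176·t) = 117300/8266 = 14.191.
1.176·t = ln(14.191) = 2.6526, so t = 2.6526/1.176 = 2.2556.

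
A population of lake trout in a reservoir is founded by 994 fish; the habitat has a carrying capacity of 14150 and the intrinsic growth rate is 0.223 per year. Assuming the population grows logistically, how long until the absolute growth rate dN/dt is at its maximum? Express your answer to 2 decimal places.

Logistic growth is fastest at N = K/2 = 7075.
A = (K − N₀)/N₀ = 13.235. Set K/(1 + A·e^(−rt)) = K/2 → A·e^(−rt) = 1.
e^(−0.223t) = 1/13.235 = 0.0755549, so t = ln(13.235)/0.223 = 2.5829/0.223 = 11.582.

11.58 years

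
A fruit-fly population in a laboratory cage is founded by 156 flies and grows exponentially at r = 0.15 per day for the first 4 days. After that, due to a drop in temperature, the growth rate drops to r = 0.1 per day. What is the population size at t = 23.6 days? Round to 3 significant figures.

2020 flies

Phase 1: N(4) = 156·e^(0.15×4) = 156·e^0.6 = 284.251.
Phase 2 runs for 23.6 − 4 = 19.6 days at r = 0.1.
N(23.6) = 284.251·e^(0.1×19.6) = 284.251·e^1.96 = 2017.99.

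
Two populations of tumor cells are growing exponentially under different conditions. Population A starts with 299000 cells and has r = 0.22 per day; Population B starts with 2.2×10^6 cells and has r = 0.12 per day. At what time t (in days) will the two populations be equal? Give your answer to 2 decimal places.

Set 299000·e^(0.22t) = 2.2×10^6·e^(0.12t).
e^((0.22 − 0.12)t) = 2.2×10^6/299000 → e^(0.1·t) = 7.3579.
0.1·t = ln(7.3579) = 1.9958, so t = 1.9958/0.1 = 19.958.

19.96 days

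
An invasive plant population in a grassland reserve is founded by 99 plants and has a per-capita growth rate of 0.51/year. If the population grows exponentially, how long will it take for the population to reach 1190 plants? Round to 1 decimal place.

4.9 years

Set N₀·e^(rt) = 1190: e^(0.51·t) = 1190/99 = 12.02.
0.51·t = ln(12.02) = 2.4866, so t = 2.4866/0.51 = 4.8757.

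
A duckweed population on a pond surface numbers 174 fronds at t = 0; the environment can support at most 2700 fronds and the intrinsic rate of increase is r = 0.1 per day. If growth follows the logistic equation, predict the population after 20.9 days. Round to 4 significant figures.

965.8 fronds

A = (K − N₀)/N₀ = (2700 − 174)/174 = 14.517.
N(t) = K/(1 + A·e^(−rt)) = 2700/(1 + 14.517×e^(−0.1×20.9)).
e^(−2.09) = 0.12369; denominator = 1 + 14.517×0.12369 = 2.7956.
N = 2700/2.7956 = 965.805.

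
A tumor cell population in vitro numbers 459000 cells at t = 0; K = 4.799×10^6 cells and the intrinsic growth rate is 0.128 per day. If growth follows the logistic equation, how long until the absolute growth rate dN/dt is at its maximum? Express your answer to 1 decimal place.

17.6 days

Logistic growth is fastest at N = K/2 = 2.3995×10^6.
A = (K − N₀)/N₀ = 9.4553. Set K/(1 + A·e^(−rt)) = K/2 → A·e^(−rt) = 1.
e^(−0.128t) = 1/9.4553 = 0.10576, so t = ln(9.4553)/0.128 = 2.2466/0.128 = 17.551.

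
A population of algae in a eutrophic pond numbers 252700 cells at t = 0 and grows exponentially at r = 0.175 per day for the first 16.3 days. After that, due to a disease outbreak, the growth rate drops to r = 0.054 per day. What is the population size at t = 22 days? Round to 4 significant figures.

Phase 1: N(16.3) = 252700·e^(0.175×16.3) = 252700·e^2.853 = 4.379558×10^6.
Phase 2 runs for 22 − 16.3 = 5.7 days at r = 0.054.
N(22) = 4.379558×10^6·e^(0.054×5.7) = 4.379558×10^6·e^0.3078 = 5.958077×10^6.

5958000 cells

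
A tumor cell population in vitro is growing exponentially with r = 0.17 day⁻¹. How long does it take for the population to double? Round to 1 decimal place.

4.1 days

Doubling time t_d = ln(2)/r = 0.6931/0.17 = 4.0773.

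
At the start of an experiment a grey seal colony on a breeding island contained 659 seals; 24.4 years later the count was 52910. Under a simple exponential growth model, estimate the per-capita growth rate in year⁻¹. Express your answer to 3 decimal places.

0.180 per year

From N(t) = N₀·e^(rt): e^(r·24.4) = 52910/659 = 80.288.
r·24.4 = ln(80.288) = 4.3856, so r = 4.3856/24.4 = 0.17974.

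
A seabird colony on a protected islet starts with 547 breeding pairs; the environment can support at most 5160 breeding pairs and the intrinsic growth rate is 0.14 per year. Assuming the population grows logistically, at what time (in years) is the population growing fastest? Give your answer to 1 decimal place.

Logistic growth is fastest at N = K/2 = 2580.
A = (K − N₀)/N₀ = 8.4333. Set K/(1 + A·e^(−rt)) = K/2 → A·e^(−rt) = 1.
e^(−0.14t) = 1/8.4333 = 0.118578, so t = ln(8.4333)/0.14 = 2.1322/0.14 = 15.23.

15.2 years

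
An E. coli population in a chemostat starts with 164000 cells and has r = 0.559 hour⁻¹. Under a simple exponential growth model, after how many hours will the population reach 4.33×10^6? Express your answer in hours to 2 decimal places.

5.86 hours

Set N₀·e^(rt) = 4.33×10^6: e^(0.559·t) = 4.33×10^6/164000 = 26.402.
0.559·t = ln(26.402) = 3.2735, so t = 3.2735/0.559 = 5.8559.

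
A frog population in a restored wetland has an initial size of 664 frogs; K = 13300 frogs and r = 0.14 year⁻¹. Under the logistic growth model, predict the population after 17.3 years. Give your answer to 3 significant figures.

4950 frogs

A = (K − N₀)/N₀ = (13300 − 664)/664 = 19.03.
N(t) = K/(1 + A·e^(−rt)) = 13300/(1 + 19.03×e^(−0.14×17.3)).
e^(−2.422) = 0.088744; denominator = 1 + 19.03×0.088744 = 2.6888.
N = 13300/2.6888 = 4946.43.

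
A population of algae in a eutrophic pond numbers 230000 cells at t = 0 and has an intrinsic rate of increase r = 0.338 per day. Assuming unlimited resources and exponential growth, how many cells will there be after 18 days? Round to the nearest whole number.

N(t) = N₀·e^(rt) = 230000 × e^(0.338×18) = 230000 × e^6.084.
e^6.084 ≈ 438.78, so N ≈ 230000 × 438.78 = 1.009196×10^8.

100919587 cells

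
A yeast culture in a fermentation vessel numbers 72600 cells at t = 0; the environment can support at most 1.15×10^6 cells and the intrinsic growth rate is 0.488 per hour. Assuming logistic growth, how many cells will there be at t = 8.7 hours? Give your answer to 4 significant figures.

948400 cells

A = (K − N₀)/N₀ = (1.15×10^6 − 72600)/72600 = 14.84.
N(t) = K/(1 + A·e^(−rt)) = 1.15×10^6/(1 + 14.84×e^(−0.488×8.7)).
e^(−4.246) = 0.014327; denominator = 1 + 14.84×0.014327 = 1.2126.
N = 1.15×10^6/1.2126 = 948361.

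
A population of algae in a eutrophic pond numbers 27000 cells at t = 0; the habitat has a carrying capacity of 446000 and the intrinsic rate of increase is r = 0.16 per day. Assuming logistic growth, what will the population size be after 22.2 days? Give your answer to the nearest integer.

A = (K − N₀)/N₀ = (446000 − 27000)/27000 = 15.519.
N(t) = K/(1 + A·e^(−rt)) = 446000/(1 + 15.519×e^(−0.16×22.2)).
e^(−3.552) = 0.028667; denominator = 1 + 15.519×0.028667 = 1.4449.
N = 446000/1.4449 = 308678.

308678 cells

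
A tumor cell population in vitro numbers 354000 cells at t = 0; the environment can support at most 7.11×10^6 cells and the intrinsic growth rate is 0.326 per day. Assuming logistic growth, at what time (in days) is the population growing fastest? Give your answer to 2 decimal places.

Logistic growth is fastest at N = K/2 = 3.555×10^6.
A = (K − N₀)/N₀ = 19.085. Set K/(1 + A·e^(−rt)) = K/2 → A·e^(−rt) = 1.
e^(−0.326t) = 1/19.085 = 0.0523979, so t = ln(19.085)/0.326 = 2.9489/0.326 = 9.0457.

9.05 days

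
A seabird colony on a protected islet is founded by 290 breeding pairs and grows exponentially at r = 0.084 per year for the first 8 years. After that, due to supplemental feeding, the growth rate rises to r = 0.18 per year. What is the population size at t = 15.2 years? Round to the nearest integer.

2075 breeding pairs

Phase 1: N(8) = 290·e^(0.084×8) = 290·e^0.672 = 567.863.
Phase 2 runs for 15.2 − 8 = 7.2 years at r = 0.18.
N(15.2) = 567.863·e^(0.18×7.2) = 567.863·e^1.296 = 2075.34.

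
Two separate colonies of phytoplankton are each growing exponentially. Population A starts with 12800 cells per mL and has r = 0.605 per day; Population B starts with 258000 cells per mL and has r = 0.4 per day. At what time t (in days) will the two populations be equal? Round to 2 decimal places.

Set 12800·e^(0.605t) = 258000·e^(0.4t).
e^((0.605 − 0.4)t) = 258000/12800 → e^(0.205·t) = 20.156.
0.205·t = ln(20.156) = 3.0035, so t = 3.0035/0.205 = 14.651.

14.65 days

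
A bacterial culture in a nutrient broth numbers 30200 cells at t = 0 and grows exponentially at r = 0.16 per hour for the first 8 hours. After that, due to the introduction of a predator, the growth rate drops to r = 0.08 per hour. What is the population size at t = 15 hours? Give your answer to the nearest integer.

190155 cells

Phase 1: N(8) = 30200·e^(0.16×8) = 30200·e^1.28 = 108619.
Phase 2 runs for 15 − 8 = 7 hours at r = 0.08.
N(15) = 108619·e^(0.08×7) = 108619·e^0.56 = 190155.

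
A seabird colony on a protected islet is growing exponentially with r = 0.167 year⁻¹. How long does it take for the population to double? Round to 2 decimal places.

4.15 years

Doubling time t_d = ln(2)/r = 0.6931/0.167 = 4.1506.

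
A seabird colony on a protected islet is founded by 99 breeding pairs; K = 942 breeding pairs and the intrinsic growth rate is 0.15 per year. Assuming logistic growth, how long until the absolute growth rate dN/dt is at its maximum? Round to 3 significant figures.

14.3 years

Logistic growth is fastest at N = K/2 = 471.
A = (K − N₀)/N₀ = 8.5152. Set K/(1 + A·e^(−rt)) = K/2 → A·e^(−rt) = 1.
e^(−0.15t) = 1/8.5152 = 0.117438, so t = ln(8.5152)/0.15 = 2.1418/0.15 = 14.279.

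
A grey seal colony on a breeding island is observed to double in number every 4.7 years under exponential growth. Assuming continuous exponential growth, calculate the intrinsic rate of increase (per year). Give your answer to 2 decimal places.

r = ln(2)/t_d = 0.6931/4.7 = 0.14748.

0.15 per year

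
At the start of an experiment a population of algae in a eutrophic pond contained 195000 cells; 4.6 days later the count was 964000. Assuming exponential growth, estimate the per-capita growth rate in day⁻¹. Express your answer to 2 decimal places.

From N(t) = N₀·e^(rt): e^(r·4.6) = 964000/195000 = 4.9436.
r·4.6 = ln(4.9436) = 1.5981, so r = 1.5981/4.6 = 0.34741.

0.35 per day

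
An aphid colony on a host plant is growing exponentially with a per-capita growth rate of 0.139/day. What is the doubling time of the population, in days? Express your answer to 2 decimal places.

Doubling time t_d = ln(2)/r = 0.6931/0.139 = 4.9867.

4.99 days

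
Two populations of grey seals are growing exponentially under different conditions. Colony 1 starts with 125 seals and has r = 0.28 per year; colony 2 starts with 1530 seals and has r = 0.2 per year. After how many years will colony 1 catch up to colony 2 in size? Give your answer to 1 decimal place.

Set 125·e^(0.28t) = 1530·e^(0.2t).
e^((0.28 − 0.2)t) = 1530/125 → e^(0.08·t) = 12.24.
0.08·t = ln(12.24) = 2.5047, so t = 2.5047/0.08 = 31.309.

31.3 years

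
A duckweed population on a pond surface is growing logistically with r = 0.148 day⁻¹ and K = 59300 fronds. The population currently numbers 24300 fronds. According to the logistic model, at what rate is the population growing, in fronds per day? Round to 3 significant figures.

dN/dt = rN(1 − N/K) = 0.148 × 24300 × (1 − 24300/59300).
1 − 24300/59300 = 0.59022; dN/dt = 0.148 × 24300 × 0.59022 = 2122.7.

2120 fronds per day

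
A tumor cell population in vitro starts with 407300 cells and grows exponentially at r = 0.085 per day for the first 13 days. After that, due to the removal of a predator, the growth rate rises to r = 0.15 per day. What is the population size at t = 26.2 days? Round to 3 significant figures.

Phase 1: N(13) = 407300·e^(0.085×13) = 407300·e^1.105 = 1.22973×10^6.
Phase 2 runs for 26.2 − 13 = 13.2 days at r = 0.15.
N(26.2) = 1.22973×10^6·e^(0.15×13.2) = 1.22973×10^6·e^1.98 = 8.906619×10^6.

8910000 cells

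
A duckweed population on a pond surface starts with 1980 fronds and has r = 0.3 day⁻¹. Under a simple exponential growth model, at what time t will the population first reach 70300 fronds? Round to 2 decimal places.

11.90 days

Set N₀·e^(rt) = 70300: e^(0.3·t) = 70300/1980 = 35.505.
0.3·t = ln(35.505) = 3.5697, so t = 3.5697/0.3 = 11.899.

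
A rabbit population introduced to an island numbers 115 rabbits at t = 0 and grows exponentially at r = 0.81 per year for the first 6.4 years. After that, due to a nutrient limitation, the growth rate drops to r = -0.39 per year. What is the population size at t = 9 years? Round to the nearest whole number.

7442 rabbits

Phase 1: N(6.4) = 115·e^(0.81×6.4) = 115·e^5.184 = 20515.4.
Phase 2 runs for 9 − 6.4 = 2.6 years at r = -0.39.
N(9) = 20515.4·e^(-0.39×2.6) = 20515.4·e^-1.014 = 7442.28.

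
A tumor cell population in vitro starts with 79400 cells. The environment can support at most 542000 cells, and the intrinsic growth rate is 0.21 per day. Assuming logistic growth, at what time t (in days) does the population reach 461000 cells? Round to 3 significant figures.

A = (K − N₀)/N₀ = (542000 − 79400)/79400 = 5.8262.
Solve 542000/(1 + 5.8262·e^(−0.21t)) = 461000: 1 + 5.8262·e^(−0.21t) = 1.1757, so e^(−0.21t) = 0.0301578.
−0.21·t = ln(0.0301578) = -3.5013, so t = 3.5013/0.21 = 16.673.

16.7 days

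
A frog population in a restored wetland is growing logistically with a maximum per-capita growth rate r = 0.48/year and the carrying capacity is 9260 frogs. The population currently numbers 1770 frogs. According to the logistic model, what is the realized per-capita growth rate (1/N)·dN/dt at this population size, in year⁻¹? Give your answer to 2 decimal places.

(1/N)·dN/dt = r(1 − N/K) = 0.48 × (1 − 1770/9260).
= 0.48 × 0.80886 = 0.38825.

0.39 per year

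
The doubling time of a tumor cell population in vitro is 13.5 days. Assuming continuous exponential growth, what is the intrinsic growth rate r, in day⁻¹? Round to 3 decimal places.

r = ln(2)/t_d = 0.6931/13.5 = 0.051344.

0.051 per day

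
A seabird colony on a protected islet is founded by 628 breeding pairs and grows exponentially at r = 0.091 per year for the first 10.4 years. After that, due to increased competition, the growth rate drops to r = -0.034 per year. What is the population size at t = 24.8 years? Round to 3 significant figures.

992 breeding pairs

Phase 1: N(10.4) = 628·e^(0.091×10.4) = 628·e^0.9464 = 1617.99.
Phase 2 runs for 24.8 − 10.4 = 14.4 years at r = -0.034.
N(24.8) = 1617.99·e^(-0.034×14.4) = 1617.99·e^-0.4896 = 991.62.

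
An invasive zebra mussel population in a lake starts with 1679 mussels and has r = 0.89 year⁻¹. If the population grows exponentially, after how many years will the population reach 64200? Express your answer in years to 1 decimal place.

4.1 years

Set N₀·e^(rt) = 64200: e^(0.89·t) = 64200/1679 = 38.237.
0.89·t = ln(38.237) = 3.6438, so t = 3.6438/0.89 = 4.0942.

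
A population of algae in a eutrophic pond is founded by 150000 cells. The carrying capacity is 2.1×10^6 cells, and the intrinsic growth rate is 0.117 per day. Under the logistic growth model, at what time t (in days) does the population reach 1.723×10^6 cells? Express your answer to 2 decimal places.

34.91 days

A = (K − N₀)/N₀ = (2.1×10^6 − 150000)/150000 = 13.
Solve 2.1×10^6/(1 + 13·e^(−0.117t)) = 1.723×10^6: 1 + 13·e^(−0.117t) = 1.2188, so e^(−0.117t) = 0.0168311.
−0.117·t = ln(0.0168311) = -4.0845, so t = 4.0845/0.117 = 34.91.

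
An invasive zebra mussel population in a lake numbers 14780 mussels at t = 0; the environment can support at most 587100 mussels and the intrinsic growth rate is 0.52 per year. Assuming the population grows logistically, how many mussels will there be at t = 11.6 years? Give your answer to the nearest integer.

537165 mussels

A = (K − N₀)/N₀ = (587100 − 14780)/14780 = 38.723.
N(t) = K/(1 + A·e^(−rt)) = 587100/(1 + 38.723×e^(−0.52×11.6)).
e^(−6.032) = 0.0024007; denominator = 1 + 38.723×0.0024007 = 1.093.
N = 587100/1.093 = 537165.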